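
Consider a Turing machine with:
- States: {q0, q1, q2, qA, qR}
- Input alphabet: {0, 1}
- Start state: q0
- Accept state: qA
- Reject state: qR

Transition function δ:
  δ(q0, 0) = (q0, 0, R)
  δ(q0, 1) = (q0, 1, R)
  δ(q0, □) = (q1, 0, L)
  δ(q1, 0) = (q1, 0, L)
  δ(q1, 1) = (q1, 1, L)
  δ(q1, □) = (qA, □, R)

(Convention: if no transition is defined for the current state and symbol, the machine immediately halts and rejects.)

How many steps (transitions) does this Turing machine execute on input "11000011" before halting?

Execution trace:
Initial: [q0]11000011
Step 1: δ(q0, 1) = (q0, 1, R) → 1[q0]1000011
Step 2: δ(q0, 1) = (q0, 1, R) → 11[q0]000011
Step 3: δ(q0, 0) = (q0, 0, R) → 110[q0]00011
Step 4: δ(q0, 0) = (q0, 0, R) → 1100[q0]0011
Step 5: δ(q0, 0) = (q0, 0, R) → 11000[q0]011
Step 6: δ(q0, 0) = (q0, 0, R) → 110000[q0]11
Step 7: δ(q0, 1) = (q0, 1, R) → 1100001[q0]1
Step 8: δ(q0, 1) = (q0, 1, R) → 11000011[q0]□
Step 9: δ(q0, □) = (q1, 0, L) → 1100001[q1]10
Step 10: δ(q1, 1) = (q1, 1, L) → 110000[q1]110
Step 11: δ(q1, 1) = (q1, 1, L) → 11000[q1]0110
Step 12: δ(q1, 0) = (q1, 0, L) → 1100[q1]00110
Step 13: δ(q1, 0) = (q1, 0, L) → 110[q1]000110
Step 14: δ(q1, 0) = (q1, 0, L) → 11[q1]0000110
Step 15: δ(q1, 0) = (q1, 0, L) → 1[q1]10000110
Step 16: δ(q1, 1) = (q1, 1, L) → [q1]110000110
Step 17: δ(q1, 1) = (q1, 1, L) → [q1]□110000110
Step 18: δ(q1, □) = (qA, □, R) → □[qA]110000110

The machine reaches the accept state qA and halts.

The machine executed 18 steps before halting.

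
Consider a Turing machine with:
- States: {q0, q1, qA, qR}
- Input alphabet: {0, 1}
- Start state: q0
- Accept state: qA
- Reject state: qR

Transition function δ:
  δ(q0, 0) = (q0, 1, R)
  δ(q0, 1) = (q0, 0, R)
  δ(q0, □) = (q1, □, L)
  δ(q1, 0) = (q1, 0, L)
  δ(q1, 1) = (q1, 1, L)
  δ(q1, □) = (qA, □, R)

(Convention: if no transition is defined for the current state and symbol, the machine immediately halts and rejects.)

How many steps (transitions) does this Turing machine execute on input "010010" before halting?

Execution trace:
Initial: [q0]010010
Step 1: δ(q0, 0) = (q0, 1, R) → 1[q0]10010
Step 2: δ(q0, 1) = (q0, 0, R) → 10[q0]0010
Step 3: δ(q0, 0) = (q0, 1, R) → 101[q0]010
Step 4: δ(q0, 0) = (q0, 1, R) → 1011[q0]10
Step 5: δ(q0, 1) = (q0, 0, R) → 10110[q0]0
Step 6: δ(q0, 0) = (q0, 1, R) → 101101[q0]□
Step 7: δ(q0, □) = (q1, □, L) → 10110[q1]1□
Step 8: δ(q1, 1) = (q1, 1, L) → 1011[q1]01□
Step 9: δ(q1, 0) = (q1, 0, L) → 101[q1]101□
Step 10: δ(q1, 1) = (q1, 1, L) → 10[q1]1101□
Step 11: δ(q1, 1) = (q1, 1, L) → 1[q1]01101□
Step 12: δ(q1, 0) = (q1, 0, L) → [q1]101101□
Step 13: δ(q1, 1) = (q1, 1, L) → [q1]□101101□
Step 14: δ(q1, □) = (qA, □, R) → □[qA]101101□

The machine reaches the accept state qA and halts.

The machine executed 14 steps before halting.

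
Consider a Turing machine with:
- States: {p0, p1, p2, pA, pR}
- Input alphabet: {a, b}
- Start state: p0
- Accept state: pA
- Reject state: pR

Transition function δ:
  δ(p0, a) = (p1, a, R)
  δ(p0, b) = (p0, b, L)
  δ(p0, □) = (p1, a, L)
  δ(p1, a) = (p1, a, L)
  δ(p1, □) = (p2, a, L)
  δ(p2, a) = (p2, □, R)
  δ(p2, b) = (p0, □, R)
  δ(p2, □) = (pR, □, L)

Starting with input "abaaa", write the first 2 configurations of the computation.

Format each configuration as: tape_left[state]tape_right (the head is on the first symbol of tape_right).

Transitions applied:
Step 1: δ(p0, a) = (p1, a, R)

The first 2 configurations are:
[p0]abaaa ⊢ a[p1]baaa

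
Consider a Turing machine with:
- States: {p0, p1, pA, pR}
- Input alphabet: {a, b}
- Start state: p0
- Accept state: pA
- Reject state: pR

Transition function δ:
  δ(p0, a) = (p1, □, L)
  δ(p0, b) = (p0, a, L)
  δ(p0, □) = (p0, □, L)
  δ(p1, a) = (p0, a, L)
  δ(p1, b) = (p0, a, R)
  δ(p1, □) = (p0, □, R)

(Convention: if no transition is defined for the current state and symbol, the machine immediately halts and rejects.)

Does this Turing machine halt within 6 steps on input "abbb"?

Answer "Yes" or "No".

Execution trace:
Initial: [p0]abbb
Step 1: δ(p0, a) = (p1, □, L) → [p1]□□bbb
Step 2: δ(p1, □) = (p0, □, R) → □[p0]□bbb
Step 3: δ(p0, □) = (p0, □, L) → [p0]□□bbb
Step 4: δ(p0, □) = (p0, □, L) → [p0]□□□bbb
Step 5: δ(p0, □) = (p0, □, L) → [p0]□□□□bbb
Step 6: δ(p0, □) = (p0, □, L) → [p0]□□□□□bbb

The machine has not reached a halting state after 6 steps.
The machine did not halt within the 6-step bound.

Answer: No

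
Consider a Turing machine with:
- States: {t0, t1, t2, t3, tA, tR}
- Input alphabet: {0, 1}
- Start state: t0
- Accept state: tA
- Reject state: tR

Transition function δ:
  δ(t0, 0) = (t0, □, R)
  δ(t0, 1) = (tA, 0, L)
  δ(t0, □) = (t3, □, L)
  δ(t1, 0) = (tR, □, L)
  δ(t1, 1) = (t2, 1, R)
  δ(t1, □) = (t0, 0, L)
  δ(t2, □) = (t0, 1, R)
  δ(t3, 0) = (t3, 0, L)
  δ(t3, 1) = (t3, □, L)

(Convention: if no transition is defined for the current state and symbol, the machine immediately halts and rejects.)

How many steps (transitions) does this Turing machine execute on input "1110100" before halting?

Execution trace:
Initial: [t0]1110100
Step 1: δ(t0, 1) = (tA, 0, L) → [tA]□0110100

The machine reaches the accept state tA and halts.

The machine executed 1 step before halting.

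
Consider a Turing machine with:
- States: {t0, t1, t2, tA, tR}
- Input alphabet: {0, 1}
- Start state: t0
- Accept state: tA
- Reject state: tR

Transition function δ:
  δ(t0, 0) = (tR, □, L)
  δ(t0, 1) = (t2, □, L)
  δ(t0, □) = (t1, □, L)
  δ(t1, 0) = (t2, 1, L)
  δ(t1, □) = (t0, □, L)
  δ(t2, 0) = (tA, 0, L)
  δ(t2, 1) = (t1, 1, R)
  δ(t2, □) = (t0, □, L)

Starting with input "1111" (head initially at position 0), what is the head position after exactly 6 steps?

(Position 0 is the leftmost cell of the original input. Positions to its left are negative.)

Execution trace (head position shown):
Step 0: [t0]1111  (head at position 0)
Step 1: move left → [t2]□□111  (head at position -1)
Step 2: move left → [t0]□□□111  (head at position -2)
Step 3: move left → [t1]□□□□111  (head at position -3)
Step 4: move left → [t0]□□□□□111  (head at position -4)
Step 5: move left → [t1]□□□□□□111  (head at position -5)
Step 6: move left → [t0]□□□□□□□111  (head at position -6)

After 6 steps, the head is at position -6.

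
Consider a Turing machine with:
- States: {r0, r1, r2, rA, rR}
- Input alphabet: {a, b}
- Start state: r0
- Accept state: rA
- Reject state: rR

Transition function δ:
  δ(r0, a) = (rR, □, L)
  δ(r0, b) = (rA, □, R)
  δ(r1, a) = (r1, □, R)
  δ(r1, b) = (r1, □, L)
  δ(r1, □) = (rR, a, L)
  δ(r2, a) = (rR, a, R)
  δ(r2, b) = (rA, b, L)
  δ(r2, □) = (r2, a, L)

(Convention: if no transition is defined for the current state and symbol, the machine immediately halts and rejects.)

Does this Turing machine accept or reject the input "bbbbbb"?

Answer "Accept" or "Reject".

Execution trace:
Initial: [r0]bbbbbb
Step 1: δ(r0, b) = (rA, □, R) → □[rA]bbbbb

The machine reaches the accept state rA and halts.

Answer: Accept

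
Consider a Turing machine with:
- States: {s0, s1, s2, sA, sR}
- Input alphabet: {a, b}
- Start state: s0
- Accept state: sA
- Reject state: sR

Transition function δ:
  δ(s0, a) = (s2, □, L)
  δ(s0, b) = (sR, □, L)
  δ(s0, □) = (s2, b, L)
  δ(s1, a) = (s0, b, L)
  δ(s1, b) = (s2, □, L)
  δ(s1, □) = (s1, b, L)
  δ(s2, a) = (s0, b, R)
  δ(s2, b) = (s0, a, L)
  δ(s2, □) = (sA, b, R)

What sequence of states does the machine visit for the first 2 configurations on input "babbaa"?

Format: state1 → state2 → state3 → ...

Execution trace:
Initial: [s0]babbaa
Step 1: δ(s0, b) = (sR, □, L) → [sR]□□abbaa

The machine reaches the reject state sR and halts.

State sequence: s0 → sR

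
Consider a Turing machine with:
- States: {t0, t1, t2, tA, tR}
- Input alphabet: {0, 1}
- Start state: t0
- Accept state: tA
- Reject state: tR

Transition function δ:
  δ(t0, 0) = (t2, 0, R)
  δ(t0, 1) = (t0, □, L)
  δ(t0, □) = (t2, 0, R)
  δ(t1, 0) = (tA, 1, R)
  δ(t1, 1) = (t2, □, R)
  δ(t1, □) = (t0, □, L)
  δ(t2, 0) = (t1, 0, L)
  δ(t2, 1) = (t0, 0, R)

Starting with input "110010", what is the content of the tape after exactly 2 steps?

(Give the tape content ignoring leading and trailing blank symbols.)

Execution trace:
Initial: [t0]110010
Step 1: δ(t0, 1) = (t0, □, L) → [t0]□□10010
Step 2: δ(t0, □) = (t2, 0, R) → 0[t2]□10010

No transition is defined for δ(t2, □). By convention the machine halts and rejects.

After 2 steps, the tape (ignoring leading/trailing blanks) is: 0□10010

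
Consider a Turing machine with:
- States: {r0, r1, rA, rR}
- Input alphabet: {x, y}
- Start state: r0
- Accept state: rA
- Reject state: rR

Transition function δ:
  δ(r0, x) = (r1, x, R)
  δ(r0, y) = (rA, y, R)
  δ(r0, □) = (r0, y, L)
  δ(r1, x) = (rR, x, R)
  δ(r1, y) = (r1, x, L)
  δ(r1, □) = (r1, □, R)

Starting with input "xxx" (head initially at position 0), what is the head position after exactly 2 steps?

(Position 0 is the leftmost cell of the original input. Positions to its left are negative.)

Execution trace (head position shown):
Step 0: [r0]xxx  (head at position 0)
Step 1: move right → x[r1]xx  (head at position 1)
Step 2: move right → xx[rR]x  (head at position 2)

After 2 steps, the head is at position 2.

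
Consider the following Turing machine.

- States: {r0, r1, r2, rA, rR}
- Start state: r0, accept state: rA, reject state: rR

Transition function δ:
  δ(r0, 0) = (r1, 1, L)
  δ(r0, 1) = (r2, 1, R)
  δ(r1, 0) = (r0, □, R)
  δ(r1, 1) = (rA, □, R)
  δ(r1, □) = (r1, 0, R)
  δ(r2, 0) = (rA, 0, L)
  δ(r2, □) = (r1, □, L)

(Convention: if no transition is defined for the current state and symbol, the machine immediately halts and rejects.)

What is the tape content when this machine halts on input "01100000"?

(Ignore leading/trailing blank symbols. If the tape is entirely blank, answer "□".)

Execution trace:
Initial: [r0]01100000
Step 1: δ(r0, 0) = (r1, 1, L) → [r1]□11100000
Step 2: δ(r1, □) = (r1, 0, R) → 0[r1]11100000
Step 3: δ(r1, 1) = (rA, □, R) → 0□[rA]1100000

The machine reaches the accept state rA and halts.

Final tape (ignoring leading/trailing blanks): 0□1100000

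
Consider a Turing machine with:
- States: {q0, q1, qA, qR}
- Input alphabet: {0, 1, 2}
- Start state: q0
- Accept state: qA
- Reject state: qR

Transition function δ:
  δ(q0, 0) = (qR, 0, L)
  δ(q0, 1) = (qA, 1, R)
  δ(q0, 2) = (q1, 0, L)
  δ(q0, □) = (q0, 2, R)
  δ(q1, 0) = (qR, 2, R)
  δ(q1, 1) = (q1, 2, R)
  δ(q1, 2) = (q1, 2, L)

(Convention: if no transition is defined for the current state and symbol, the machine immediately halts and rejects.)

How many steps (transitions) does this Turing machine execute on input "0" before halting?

Execution trace:
Initial: [q0]0
Step 1: δ(q0, 0) = (qR, 0, L) → [qR]□0

The machine reaches the reject state qR and halts.

The machine executed 1 step before halting.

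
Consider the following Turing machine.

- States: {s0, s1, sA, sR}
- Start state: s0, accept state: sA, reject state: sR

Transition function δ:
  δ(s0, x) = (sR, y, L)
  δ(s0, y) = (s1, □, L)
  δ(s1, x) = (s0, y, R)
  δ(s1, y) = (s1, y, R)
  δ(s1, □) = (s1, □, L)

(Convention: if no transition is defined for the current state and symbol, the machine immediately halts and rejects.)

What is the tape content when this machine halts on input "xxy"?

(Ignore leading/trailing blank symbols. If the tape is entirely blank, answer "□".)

Execution trace:
Initial: [s0]xxy
Step 1: δ(s0, x) = (sR, y, L) → [sR]□yxy

The machine reaches the reject state sR and halts.

Final tape (ignoring leading/trailing blanks): yxy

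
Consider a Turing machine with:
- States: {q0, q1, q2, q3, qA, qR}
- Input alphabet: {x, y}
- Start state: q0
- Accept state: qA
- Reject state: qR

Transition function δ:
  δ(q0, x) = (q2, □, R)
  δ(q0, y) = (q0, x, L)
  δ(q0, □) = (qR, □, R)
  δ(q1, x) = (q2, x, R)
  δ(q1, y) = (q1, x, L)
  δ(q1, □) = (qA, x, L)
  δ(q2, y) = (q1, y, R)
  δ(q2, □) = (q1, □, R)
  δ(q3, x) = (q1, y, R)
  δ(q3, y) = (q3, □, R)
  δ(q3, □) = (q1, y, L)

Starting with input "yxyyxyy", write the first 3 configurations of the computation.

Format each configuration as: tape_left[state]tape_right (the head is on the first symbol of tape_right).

Transitions applied:
Step 1: δ(q0, y) = (q0, x, L)
Step 2: δ(q0, □) = (qR, □, R)

The first 3 configurations are:
[q0]yxyyxyy ⊢ [q0]□xxyyxyy ⊢ □[qR]xxyyxyy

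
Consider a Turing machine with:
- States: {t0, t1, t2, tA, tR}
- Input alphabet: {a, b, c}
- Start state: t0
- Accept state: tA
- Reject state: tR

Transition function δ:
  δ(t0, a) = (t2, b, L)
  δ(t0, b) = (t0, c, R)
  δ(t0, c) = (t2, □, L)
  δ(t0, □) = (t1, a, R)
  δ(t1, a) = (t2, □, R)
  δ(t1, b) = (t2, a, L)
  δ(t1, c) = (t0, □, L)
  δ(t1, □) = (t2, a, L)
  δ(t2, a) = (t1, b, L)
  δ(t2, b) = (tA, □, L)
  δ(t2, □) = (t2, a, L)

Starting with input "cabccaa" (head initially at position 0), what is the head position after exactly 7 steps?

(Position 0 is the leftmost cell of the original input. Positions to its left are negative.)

Execution trace (head position shown):
Step 0: [t0]cabccaa  (head at position 0)
Step 1: move left → [t2]□□abccaa  (head at position -1)
Step 2: move left → [t2]□a□abccaa  (head at position -2)
Step 3: move left → [t2]□aa□abccaa  (head at position -3)
Step 4: move left → [t2]□aaa□abccaa  (head at position -4)
Step 5: move left → [t2]□aaaa□abccaa  (head at position -5)
Step 6: move left → [t2]□aaaaa□abccaa  (head at position -6)
Step 7: move left → [t2]□aaaaaa□abccaa  (head at position -7)

After 7 steps, the head is at position -7.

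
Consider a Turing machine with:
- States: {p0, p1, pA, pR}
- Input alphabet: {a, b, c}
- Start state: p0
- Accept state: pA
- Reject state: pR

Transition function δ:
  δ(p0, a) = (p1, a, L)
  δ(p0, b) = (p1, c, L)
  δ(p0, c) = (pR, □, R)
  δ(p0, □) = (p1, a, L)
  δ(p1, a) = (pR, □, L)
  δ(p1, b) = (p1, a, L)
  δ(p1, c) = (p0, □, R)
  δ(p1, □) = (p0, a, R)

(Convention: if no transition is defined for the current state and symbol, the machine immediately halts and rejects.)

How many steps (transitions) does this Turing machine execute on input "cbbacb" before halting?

Execution trace:
Initial: [p0]cbbacb
Step 1: δ(p0, c) = (pR, □, R) → □[pR]bbacb

The machine reaches the reject state pR and halts.

The machine executed 1 step before halting.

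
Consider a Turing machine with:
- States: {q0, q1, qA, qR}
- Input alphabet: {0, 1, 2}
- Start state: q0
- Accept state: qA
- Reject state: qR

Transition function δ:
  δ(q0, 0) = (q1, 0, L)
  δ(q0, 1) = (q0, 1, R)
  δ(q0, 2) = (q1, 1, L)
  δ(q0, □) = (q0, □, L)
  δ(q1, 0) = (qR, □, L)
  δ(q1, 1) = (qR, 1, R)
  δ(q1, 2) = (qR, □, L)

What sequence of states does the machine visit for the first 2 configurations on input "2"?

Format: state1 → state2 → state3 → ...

Execution trace:
Initial: [q0]2
Step 1: δ(q0, 2) = (q1, 1, L) → [q1]□1

No transition is defined for δ(q1, □). By convention the machine halts and rejects.

State sequence: q0 → q1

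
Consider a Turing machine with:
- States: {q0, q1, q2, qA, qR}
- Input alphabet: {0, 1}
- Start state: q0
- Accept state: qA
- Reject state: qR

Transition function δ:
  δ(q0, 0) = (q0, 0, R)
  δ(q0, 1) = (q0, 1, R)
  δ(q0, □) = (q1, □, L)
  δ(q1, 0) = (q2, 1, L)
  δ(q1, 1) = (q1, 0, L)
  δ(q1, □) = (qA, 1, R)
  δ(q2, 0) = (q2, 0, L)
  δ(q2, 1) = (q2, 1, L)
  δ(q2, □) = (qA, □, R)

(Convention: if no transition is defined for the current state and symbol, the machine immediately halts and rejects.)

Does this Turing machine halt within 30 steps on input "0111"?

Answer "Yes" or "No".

Execution trace:
Initial: [q0]0111
Step 1: δ(q0, 0) = (q0, 0, R) → 0[q0]111
Step 2: δ(q0, 1) = (q0, 1, R) → 01[q0]11
Step 3: δ(q0, 1) = (q0, 1, R) → 011[q0]1
Step 4: δ(q0, 1) = (q0, 1, R) → 0111[q0]□
Step 5: δ(q0, □) = (q1, □, L) → 011[q1]1□
Step 6: δ(q1, 1) = (q1, 0, L) → 01[q1]10□
Step 7: δ(q1, 1) = (q1, 0, L) → 0[q1]100□
Step 8: δ(q1, 1) = (q1, 0, L) → [q1]0000□
Step 9: δ(q1, 0) = (q2, 1, L) → [q2]□1000□
Step 10: δ(q2, □) = (qA, □, R) → □[qA]1000□

The machine reaches the accept state qA and halts.
The machine halted after 10 steps (within the 30-step bound).

Answer: Yes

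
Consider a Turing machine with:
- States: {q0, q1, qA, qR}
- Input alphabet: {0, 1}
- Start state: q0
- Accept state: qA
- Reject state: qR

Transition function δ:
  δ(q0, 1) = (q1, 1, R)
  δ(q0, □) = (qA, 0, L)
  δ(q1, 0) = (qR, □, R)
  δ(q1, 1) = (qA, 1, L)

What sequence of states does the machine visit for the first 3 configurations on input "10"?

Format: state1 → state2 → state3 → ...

Execution trace:
Initial: [q0]10
Step 1: δ(q0, 1) = (q1, 1, R) → 1[q1]0
Step 2: δ(q1, 0) = (qR, □, R) → 1□[qR]□

The machine reaches the reject state qR and halts.

State sequence: q0 → q1 → qR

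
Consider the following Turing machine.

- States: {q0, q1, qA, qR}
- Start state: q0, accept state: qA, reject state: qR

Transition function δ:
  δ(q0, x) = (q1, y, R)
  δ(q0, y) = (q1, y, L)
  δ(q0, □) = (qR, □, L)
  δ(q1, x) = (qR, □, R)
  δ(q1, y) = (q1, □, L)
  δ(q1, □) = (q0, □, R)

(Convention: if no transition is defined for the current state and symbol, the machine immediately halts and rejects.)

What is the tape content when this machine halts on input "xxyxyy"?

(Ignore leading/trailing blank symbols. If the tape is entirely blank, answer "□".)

Execution trace:
Initial: [q0]xxyxyy
Step 1: δ(q0, x) = (q1, y, R) → y[q1]xyxyy
Step 2: δ(q1, x) = (qR, □, R) → y□[qR]yxyy

The machine reaches the reject state qR and halts.

Final tape (ignoring leading/trailing blanks): y□yxyy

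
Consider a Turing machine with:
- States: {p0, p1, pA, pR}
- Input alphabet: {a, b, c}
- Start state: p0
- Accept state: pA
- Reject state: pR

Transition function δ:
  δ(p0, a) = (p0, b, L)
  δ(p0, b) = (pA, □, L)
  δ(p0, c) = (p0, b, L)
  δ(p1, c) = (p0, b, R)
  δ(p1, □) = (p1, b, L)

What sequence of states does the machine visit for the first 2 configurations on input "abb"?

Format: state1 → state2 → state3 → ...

Execution trace:
Initial: [p0]abb
Step 1: δ(p0, a) = (p0, b, L) → [p0]□bbb

No transition is defined for δ(p0, □). By convention the machine halts and rejects.

State sequence: p0 → p0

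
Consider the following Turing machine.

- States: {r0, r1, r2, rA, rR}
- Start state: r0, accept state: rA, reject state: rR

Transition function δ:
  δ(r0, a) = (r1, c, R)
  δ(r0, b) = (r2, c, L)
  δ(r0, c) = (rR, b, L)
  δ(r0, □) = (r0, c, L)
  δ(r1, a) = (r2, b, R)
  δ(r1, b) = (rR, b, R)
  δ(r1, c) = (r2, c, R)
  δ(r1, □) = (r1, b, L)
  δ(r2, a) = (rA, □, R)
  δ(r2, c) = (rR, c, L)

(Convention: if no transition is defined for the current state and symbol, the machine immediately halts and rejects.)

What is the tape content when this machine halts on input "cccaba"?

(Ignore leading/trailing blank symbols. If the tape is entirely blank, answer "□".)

Execution trace:
Initial: [r0]cccaba
Step 1: δ(r0, c) = (rR, b, L) → [rR]□bccaba

The machine reaches the reject state rR and halts.

Final tape (ignoring leading/trailing blanks): bccaba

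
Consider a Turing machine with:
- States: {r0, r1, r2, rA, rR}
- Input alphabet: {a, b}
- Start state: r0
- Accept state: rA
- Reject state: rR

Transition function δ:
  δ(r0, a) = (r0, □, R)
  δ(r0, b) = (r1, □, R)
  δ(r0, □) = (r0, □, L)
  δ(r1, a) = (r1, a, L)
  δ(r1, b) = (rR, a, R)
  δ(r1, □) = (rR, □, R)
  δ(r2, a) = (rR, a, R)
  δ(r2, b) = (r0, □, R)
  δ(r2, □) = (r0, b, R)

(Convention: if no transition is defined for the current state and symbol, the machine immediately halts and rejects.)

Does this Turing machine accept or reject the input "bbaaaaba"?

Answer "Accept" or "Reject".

Execution trace:
Initial: [r0]bbaaaaba
Step 1: δ(r0, b) = (r1, □, R) → □[r1]baaaaba
Step 2: δ(r1, b) = (rR, a, R) → □a[rR]aaaaba

The machine reaches the reject state rR and halts.

Answer: Reject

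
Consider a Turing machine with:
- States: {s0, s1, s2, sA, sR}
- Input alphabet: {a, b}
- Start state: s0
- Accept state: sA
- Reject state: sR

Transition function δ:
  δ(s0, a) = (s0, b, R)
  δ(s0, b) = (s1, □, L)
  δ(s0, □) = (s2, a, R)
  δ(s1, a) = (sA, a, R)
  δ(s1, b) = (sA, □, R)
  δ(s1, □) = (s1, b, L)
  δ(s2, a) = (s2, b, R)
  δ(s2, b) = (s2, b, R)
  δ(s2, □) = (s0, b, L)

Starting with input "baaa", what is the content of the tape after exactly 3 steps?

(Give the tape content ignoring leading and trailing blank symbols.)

Execution trace:
Initial: [s0]baaa
Step 1: δ(s0, b) = (s1, □, L) → [s1]□□aaa
Step 2: δ(s1, □) = (s1, b, L) → [s1]□b□aaa
Step 3: δ(s1, □) = (s1, b, L) → [s1]□bb□aaa

After 3 steps, the tape (ignoring leading/trailing blanks) is: bb□aaa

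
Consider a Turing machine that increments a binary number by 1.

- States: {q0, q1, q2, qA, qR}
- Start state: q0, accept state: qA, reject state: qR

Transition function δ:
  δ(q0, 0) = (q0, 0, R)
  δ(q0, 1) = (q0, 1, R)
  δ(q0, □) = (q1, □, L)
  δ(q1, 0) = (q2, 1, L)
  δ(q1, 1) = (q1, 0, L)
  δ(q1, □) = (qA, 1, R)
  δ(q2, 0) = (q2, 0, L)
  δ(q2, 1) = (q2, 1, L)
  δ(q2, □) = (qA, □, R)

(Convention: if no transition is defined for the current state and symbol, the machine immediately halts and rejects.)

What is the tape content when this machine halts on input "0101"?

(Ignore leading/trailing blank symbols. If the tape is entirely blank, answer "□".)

Execution trace:
Initial: [q0]0101
Step 1: δ(q0, 0) = (q0, 0, R) → 0[q0]101
Step 2: δ(q0, 1) = (q0, 1, R) → 01[q0]01
Step 3: δ(q0, 0) = (q0, 0, R) → 010[q0]1
Step 4: δ(q0, 1) = (q0, 1, R) → 0101[q0]□
Step 5: δ(q0, □) = (q1, □, L) → 010[q1]1□
Step 6: δ(q1, 1) = (q1, 0, L) → 01[q1]00□
Step 7: δ(q1, 0) = (q2, 1, L) → 0[q2]110□
Step 8: δ(q2, 1) = (q2, 1, L) → [q2]0110□
Step 9: δ(q2, 0) = (q2, 0, L) → [q2]□0110□
Step 10: δ(q2, □) = (qA, □, R) → □[qA]0110□

The machine reaches the accept state qA and halts.

Final tape (ignoring leading/trailing blanks): 0110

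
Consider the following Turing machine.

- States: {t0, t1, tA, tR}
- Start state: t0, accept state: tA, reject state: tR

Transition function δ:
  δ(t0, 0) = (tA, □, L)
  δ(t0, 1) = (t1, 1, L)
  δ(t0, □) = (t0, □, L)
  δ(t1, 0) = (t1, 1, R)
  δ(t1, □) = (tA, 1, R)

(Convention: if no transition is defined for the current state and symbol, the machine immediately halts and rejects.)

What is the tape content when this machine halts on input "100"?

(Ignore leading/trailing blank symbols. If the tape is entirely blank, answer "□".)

Execution trace:
Initial: [t0]100
Step 1: δ(t0, 1) = (t1, 1, L) → [t1]□100
Step 2: δ(t1, □) = (tA, 1, R) → 1[tA]100

The machine reaches the accept state tA and halts.

Final tape (ignoring leading/trailing blanks): 1100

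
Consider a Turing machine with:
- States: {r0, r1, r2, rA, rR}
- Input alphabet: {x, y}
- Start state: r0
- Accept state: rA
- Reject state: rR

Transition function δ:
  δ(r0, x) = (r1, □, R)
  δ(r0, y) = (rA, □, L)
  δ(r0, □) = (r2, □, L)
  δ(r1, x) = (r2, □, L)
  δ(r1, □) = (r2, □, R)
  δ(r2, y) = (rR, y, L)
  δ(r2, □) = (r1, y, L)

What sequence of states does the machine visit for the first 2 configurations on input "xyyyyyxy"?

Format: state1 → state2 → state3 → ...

Execution trace:
Initial: [r0]xyyyyyxy
Step 1: δ(r0, x) = (r1, □, R) → □[r1]yyyyyxy

No transition is defined for δ(r1, y). By convention the machine halts and rejects.

State sequence: r0 → r1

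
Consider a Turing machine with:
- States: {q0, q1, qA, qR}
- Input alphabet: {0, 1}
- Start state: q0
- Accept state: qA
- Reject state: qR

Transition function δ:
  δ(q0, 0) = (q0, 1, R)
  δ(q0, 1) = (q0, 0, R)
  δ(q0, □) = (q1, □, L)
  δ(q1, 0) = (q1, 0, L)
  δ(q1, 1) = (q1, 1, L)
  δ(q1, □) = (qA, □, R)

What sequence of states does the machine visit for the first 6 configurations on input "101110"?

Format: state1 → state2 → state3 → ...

Execution trace:
Initial: [q0]101110
Step 1: δ(q0, 1) = (q0, 0, R) → 0[q0]01110
Step 2: δ(q0, 0) = (q0, 1, R) → 01[q0]1110
Step 3: δ(q0, 1) = (q0, 0, R) → 010[q0]110
Step 4: δ(q0, 1) = (q0, 0, R) → 0100[q0]10
Step 5: δ(q0, 1) = (q0, 0, R) → 01000[q0]0

State sequence: q0 → q0 → q0 → q0 → q0 → q0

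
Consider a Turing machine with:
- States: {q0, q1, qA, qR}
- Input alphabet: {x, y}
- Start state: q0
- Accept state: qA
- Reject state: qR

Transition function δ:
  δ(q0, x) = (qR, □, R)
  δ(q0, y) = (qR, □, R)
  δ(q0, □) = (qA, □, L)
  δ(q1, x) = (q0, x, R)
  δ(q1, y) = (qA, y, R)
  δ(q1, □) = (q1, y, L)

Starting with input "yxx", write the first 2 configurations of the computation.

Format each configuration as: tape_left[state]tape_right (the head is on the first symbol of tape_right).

Transitions applied:
Step 1: δ(q0, y) = (qR, □, R)

The first 2 configurations are:
[q0]yxx ⊢ □[qR]xx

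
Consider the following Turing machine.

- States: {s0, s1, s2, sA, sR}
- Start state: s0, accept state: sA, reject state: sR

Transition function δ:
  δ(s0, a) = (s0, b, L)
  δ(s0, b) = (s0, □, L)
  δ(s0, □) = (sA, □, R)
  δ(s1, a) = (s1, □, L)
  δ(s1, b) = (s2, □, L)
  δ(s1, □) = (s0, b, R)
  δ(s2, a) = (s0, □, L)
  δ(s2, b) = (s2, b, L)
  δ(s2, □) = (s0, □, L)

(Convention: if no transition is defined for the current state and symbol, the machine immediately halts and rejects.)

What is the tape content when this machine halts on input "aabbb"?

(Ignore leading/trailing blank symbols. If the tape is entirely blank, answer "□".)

Execution trace:
Initial: [s0]aabbb
Step 1: δ(s0, a) = (s0, b, L) → [s0]□babbb
Step 2: δ(s0, □) = (sA, □, R) → □[sA]babbb

The machine reaches the accept state sA and halts.

Final tape (ignoring leading/trailing blanks): babbb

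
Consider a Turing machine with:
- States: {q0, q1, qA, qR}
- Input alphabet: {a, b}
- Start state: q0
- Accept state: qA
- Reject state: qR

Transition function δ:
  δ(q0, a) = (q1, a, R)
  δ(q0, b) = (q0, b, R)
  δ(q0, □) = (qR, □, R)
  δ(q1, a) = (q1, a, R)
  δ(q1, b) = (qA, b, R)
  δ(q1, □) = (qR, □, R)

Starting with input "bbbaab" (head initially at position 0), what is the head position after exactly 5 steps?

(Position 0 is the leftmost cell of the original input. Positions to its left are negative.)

Execution trace (head position shown):
Step 0: [q0]bbbaab  (head at position 0)
Step 1: move right → b[q0]bbaab  (head at position 1)
Step 2: move right → bb[q0]baab  (head at position 2)
Step 3: move right → bbb[q0]aab  (head at position 3)
Step 4: move right → bbba[q1]ab  (head at position 4)
Step 5: move right → bbbaa[q1]b  (head at position 5)

After 5 steps, the head is at position 5.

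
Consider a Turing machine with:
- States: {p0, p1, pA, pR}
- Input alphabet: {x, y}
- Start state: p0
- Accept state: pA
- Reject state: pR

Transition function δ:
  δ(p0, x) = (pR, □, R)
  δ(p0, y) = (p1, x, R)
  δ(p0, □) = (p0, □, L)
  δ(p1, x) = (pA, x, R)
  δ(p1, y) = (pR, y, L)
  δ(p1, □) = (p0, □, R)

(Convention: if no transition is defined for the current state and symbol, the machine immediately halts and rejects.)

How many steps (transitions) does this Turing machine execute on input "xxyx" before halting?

Execution trace:
Initial: [p0]xxyx
Step 1: δ(p0, x) = (pR, □, R) → □[pR]xyx

The machine reaches the reject state pR and halts.

The machine executed 1 step before halting.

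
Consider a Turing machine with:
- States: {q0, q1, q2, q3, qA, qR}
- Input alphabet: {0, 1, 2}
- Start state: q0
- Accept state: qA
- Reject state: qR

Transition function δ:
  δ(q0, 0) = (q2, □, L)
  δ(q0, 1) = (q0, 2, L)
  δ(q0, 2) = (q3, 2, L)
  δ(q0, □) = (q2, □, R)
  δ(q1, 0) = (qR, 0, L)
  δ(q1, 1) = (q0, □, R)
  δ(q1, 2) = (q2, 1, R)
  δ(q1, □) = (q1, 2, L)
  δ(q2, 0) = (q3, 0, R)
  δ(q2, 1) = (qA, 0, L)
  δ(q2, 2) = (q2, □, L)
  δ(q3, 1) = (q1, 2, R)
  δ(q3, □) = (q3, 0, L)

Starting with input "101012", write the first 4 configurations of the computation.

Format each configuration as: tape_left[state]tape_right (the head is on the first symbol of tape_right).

Transitions applied:
Step 1: δ(q0, 1) = (q0, 2, L)
Step 2: δ(q0, □) = (q2, □, R)
Step 3: δ(q2, 2) = (q2, □, L)

The first 4 configurations are:
[q0]101012 ⊢ [q0]□201012 ⊢ □[q2]201012 ⊢ [q2]□□01012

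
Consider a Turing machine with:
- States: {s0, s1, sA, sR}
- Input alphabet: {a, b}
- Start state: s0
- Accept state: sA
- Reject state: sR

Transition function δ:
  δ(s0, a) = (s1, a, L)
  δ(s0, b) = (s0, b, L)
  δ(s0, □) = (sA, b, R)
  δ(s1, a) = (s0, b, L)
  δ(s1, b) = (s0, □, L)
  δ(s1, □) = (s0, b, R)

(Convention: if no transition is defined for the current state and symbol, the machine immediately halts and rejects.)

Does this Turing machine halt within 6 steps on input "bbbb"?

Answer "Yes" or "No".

Execution trace:
Initial: [s0]bbbb
Step 1: δ(s0, b) = (s0, b, L) → [s0]□bbbb
Step 2: δ(s0, □) = (sA, b, R) → b[sA]bbbb

The machine reaches the accept state sA and halts.
The machine halted after 2 steps (within the 6-step bound).

Answer: Yes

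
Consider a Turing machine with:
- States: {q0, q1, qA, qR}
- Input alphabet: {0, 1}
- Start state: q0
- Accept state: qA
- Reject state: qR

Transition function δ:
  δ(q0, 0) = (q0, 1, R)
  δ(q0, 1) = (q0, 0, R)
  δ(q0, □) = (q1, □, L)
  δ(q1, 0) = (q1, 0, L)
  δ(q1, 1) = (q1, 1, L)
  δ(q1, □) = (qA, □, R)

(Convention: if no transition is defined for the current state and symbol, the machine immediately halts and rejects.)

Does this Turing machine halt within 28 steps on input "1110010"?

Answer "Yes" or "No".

Execution trace:
Initial: [q0]1110010
Step 1: δ(q0, 1) = (q0, 0, R) → 0[q0]110010
Step 2: δ(q0, 1) = (q0, 0, R) → 00[q0]10010
Step 3: δ(q0, 1) = (q0, 0, R) → 000[q0]0010
Step 4: δ(q0, 0) = (q0, 1, R) → 0001[q0]010
Step 5: δ(q0, 0) = (q0, 1, R) → 00011[q0]10
Step 6: δ(q0, 1) = (q0, 0, R) → 000110[q0]0
Step 7: δ(q0, 0) = (q0, 1, R) → 0001101[q0]□
Step 8: δ(q0, □) = (q1, □, L) → 000110[q1]1□
Step 9: δ(q1, 1) = (q1, 1, L) → 00011[q1]01□
Step 10: δ(q1, 0) = (q1, 0, L) → 0001[q1]101□
Step 11: δ(q1, 1) = (q1, 1, L) → 000[q1]1101□
Step 12: δ(q1, 1) = (q1, 1, L) → 00[q1]01101□
Step 13: δ(q1, 0) = (q1, 0, L) → 0[q1]001101□
Step 14: δ(q1, 0) = (q1, 0, L) → [q1]0001101□
Step 15: δ(q1, 0) = (q1, 0, L) → [q1]□0001101□
Step 16: δ(q1, □) = (qA, □, R) → □[qA]0001101□

The machine reaches the accept state qA and halts.
The machine halted after 16 steps (within the 28-step bound).

Answer: Yes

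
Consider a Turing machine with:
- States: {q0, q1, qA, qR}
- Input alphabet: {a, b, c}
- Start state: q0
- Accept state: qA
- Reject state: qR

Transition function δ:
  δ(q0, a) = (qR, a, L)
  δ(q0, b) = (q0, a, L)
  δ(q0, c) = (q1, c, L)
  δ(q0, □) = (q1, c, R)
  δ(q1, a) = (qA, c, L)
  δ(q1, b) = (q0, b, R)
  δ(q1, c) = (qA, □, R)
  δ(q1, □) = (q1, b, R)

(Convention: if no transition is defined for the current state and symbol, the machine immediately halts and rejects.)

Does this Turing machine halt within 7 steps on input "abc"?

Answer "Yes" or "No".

Execution trace:
Initial: [q0]abc
Step 1: δ(q0, a) = (qR, a, L) → [qR]□abc

The machine reaches the reject state qR and halts.
The machine halted after 1 step (within the 7-step bound).

Answer: Yes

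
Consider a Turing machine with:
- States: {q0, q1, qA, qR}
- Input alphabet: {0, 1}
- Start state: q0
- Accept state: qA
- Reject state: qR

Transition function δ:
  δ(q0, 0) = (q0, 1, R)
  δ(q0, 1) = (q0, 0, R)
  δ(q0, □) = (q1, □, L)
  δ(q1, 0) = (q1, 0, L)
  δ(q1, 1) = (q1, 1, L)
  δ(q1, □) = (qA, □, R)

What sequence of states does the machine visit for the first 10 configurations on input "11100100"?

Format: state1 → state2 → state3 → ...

Execution trace:
Initial: [q0]11100100
Step 1: δ(q0, 1) = (q0, 0, R) → 0[q0]1100100
Step 2: δ(q0, 1) = (q0, 0, R) → 00[q0]100100
Step 3: δ(q0, 1) = (q0, 0, R) → 000[q0]00100
Step 4: δ(q0, 0) = (q0, 1, R) → 0001[q0]0100
Step 5: δ(q0, 0) = (q0, 1, R) → 00011[q0]100
Step 6: δ(q0, 1) = (q0, 0, R) → 000110[q0]00
Step 7: δ(q0, 0) = (q0, 1, R) → 0001101[q0]0
Step 8: δ(q0, 0) = (q0, 1, R) → 00011011[q0]□
Step 9: δ(q0, □) = (q1, □, L) → 0001101[q1]1□

State sequence: q0 → q0 → q0 → q0 → q0 → q0 → q0 → q0 → q0 → q1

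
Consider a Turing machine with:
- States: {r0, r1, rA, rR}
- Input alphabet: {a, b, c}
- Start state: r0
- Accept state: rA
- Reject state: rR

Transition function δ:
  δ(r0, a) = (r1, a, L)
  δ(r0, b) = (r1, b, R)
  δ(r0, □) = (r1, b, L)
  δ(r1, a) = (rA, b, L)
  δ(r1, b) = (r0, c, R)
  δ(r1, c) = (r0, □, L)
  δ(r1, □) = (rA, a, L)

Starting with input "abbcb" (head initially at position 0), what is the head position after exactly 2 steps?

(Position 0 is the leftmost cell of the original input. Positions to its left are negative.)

Execution trace (head position shown):
Step 0: [r0]abbcb  (head at position 0)
Step 1: move left → [r1]□abbcb  (head at position -1)
Step 2: move left → [rA]□aabbcb  (head at position -2)

After 2 steps, the head is at position -2.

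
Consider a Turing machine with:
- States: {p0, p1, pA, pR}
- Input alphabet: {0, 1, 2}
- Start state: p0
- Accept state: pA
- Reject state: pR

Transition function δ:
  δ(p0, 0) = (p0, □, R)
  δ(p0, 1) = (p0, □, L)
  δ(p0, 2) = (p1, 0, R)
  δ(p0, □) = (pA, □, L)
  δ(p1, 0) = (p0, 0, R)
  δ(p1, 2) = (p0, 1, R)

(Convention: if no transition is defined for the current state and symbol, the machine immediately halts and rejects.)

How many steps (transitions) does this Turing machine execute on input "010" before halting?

Execution trace:
Initial: [p0]010
Step 1: δ(p0, 0) = (p0, □, R) → □[p0]10
Step 2: δ(p0, 1) = (p0, □, L) → [p0]□□0
Step 3: δ(p0, □) = (pA, □, L) → [pA]□□□0

The machine reaches the accept state pA and halts.

The machine executed 3 steps before halting.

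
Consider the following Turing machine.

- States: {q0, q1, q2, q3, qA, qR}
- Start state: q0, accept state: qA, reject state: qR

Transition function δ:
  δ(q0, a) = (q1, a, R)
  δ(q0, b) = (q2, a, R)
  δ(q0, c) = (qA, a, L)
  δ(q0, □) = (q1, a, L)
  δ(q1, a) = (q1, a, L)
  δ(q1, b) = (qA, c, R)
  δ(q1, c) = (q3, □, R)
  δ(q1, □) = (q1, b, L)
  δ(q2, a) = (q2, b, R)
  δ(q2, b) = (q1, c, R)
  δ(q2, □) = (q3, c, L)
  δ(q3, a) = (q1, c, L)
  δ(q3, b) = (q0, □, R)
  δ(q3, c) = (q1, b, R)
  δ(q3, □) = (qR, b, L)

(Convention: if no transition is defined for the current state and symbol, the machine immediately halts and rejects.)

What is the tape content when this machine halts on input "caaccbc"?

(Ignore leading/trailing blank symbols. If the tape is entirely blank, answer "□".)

Execution trace:
Initial: [q0]caaccbc
Step 1: δ(q0, c) = (qA, a, L) → [qA]□aaaccbc

The machine reaches the accept state qA and halts.

Final tape (ignoring leading/trailing blanks): aaaccbc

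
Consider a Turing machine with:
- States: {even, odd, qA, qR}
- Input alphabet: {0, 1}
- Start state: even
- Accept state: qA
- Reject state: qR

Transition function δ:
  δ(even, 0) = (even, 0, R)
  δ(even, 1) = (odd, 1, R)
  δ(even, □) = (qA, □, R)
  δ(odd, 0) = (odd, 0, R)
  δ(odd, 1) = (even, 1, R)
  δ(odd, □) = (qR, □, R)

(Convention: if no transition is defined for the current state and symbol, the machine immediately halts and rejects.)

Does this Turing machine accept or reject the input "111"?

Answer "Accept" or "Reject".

Execution trace:
Initial: [even]111
Step 1: δ(even, 1) = (odd, 1, R) → 1[odd]11
Step 2: δ(odd, 1) = (even, 1, R) → 11[even]1
Step 3: δ(even, 1) = (odd, 1, R) → 111[odd]□
Step 4: δ(odd, □) = (qR, □, R) → 111□[qR]□

The machine reaches the reject state qR and halts.

Answer: Reject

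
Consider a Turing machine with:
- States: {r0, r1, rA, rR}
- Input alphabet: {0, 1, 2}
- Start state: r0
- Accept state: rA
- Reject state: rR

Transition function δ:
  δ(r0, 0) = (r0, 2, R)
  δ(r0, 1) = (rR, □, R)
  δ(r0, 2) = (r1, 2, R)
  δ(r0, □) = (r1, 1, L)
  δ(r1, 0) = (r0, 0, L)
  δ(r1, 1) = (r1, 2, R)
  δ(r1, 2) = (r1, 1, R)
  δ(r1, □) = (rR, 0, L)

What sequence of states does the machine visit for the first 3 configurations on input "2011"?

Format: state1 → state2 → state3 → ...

Execution trace:
Initial: [r0]2011
Step 1: δ(r0, 2) = (r1, 2, R) → 2[r1]011
Step 2: δ(r1, 0) = (r0, 0, L) → [r0]2011

State sequence: r0 → r1 → r0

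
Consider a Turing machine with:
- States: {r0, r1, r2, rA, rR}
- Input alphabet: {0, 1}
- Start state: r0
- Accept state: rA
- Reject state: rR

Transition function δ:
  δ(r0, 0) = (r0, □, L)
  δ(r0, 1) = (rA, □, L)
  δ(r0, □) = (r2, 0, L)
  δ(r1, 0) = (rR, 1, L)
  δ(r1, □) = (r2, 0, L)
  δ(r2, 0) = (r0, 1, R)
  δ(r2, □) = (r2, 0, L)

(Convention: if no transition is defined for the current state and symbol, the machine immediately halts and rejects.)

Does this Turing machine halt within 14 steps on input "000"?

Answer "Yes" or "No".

Execution trace:
Initial: [r0]000
Step 1: δ(r0, 0) = (r0, □, L) → [r0]□□00
Step 2: δ(r0, □) = (r2, 0, L) → [r2]□0□00
Step 3: δ(r2, □) = (r2, 0, L) → [r2]□00□00
Step 4: δ(r2, □) = (r2, 0, L) → [r2]□000□00
Step 5: δ(r2, □) = (r2, 0, L) → [r2]□0000□00
Step 6: δ(r2, □) = (r2, 0, L) → [r2]□00000□00
Step 7: δ(r2, □) = (r2, 0, L) → [r2]□000000□00
Step 8: δ(r2, □) = (r2, 0, L) → [r2]□0000000□00
Step 9: δ(r2, □) = (r2, 0, L) → [r2]□00000000□00
Step 10: δ(r2, □) = (r2, 0, L) → [r2]□000000000□00
Step 11: δ(r2, □) = (r2, 0, L) → [r2]□0000000000□00
Step 12: δ(r2, □) = (r2, 0, L) → [r2]□00000000000□00
Step 13: δ(r2, □) = (r2, 0, L) → [r2]□000000000000□00
Step 14: δ(r2, □) = (r2, 0, L) → [r2]□0000000000000□00

The machine has not reached a halting state after 14 steps.
The machine did not halt within the 14-step bound.

Answer: No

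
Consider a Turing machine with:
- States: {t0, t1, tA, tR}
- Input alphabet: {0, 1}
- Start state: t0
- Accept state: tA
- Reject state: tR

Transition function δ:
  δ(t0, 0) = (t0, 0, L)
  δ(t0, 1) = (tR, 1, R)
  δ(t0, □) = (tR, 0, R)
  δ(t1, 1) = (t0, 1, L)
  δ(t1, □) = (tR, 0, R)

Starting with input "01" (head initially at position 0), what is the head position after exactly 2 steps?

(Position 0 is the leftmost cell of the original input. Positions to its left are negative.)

Execution trace (head position shown):
Step 0: [t0]01  (head at position 0)
Step 1: move left → [t0]□01  (head at position -1)
Step 2: move right → 0[tR]01  (head at position 0)

After 2 steps, the head is at position 0.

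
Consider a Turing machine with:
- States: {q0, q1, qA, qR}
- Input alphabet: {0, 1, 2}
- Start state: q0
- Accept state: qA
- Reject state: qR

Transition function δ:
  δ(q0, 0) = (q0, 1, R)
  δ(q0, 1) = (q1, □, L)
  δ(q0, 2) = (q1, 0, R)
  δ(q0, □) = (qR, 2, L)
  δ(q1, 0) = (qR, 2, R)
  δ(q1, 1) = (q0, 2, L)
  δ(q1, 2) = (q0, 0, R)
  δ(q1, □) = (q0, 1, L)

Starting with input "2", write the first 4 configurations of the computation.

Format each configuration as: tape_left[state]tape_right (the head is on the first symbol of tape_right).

Transitions applied:
Step 1: δ(q0, 2) = (q1, 0, R)
Step 2: δ(q1, □) = (q0, 1, L)
Step 3: δ(q0, 0) = (q0, 1, R)

The first 4 configurations are:
[q0]2 ⊢ 0[q1]□ ⊢ [q0]01 ⊢ 1[q0]1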